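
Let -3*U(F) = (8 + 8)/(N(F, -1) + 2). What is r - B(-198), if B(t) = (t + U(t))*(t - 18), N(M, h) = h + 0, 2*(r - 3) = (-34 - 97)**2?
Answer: -70673/2 ≈ -35337.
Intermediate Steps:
r = 17167/2 (r = 3 + (-34 - 97)**2/2 = 3 + (1/2)*(-131)**2 = 3 + (1/2)*17161 = 3 + 17161/2 = 17167/2 ≈ 8583.5)
N(M, h) = h
U(F) = -16/3 (U(F) = -(8 + 8)/(3*(-1 + 2)) = -16/(3*1) = -16/3)
B(t) = (-18 + t)*(-16/3 + t) (B(t) = (t - 16/3)*(t - 18) = (-16/3 + t)*(-18 + t) = (-18 + t)*(-16/3 + t))
r - B(-198) = 17167/2 - (96 + (-198)**2 - 70/3*(-198)) = 17167/2 - (96 + 39204 + 4620) = 17167/2 - 1*43920 = 17167/2 - 43920 = -70673/2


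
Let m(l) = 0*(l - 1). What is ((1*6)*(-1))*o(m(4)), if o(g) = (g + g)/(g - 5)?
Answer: 0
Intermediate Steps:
m(l) = 0 (m(l) = 0*(-1 + l) = 0)
o(g) = 2*g/(-5 + g) (o(g) = (2*g)/(-5 + g) = 2*g/(-5 + g))
((1*6)*(-1))*o(m(4)) = ((1*6)*(-1))*(2*0/(-5 + 0)) = (6*(-1))*(2*0/(-5)) = -12*0*(-1)/5 = -6*0 = 0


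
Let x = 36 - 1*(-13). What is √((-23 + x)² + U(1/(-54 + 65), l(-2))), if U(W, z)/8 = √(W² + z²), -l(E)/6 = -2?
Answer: 2*√(20449 + 110*√697)/11 ≈ 27.785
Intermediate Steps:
l(E) = 12 (l(E) = -6*(-2) = 12)
x = 49 (x = 36 + 13 = 49)
U(W, z) = 8*√(W² + z²)
√((-23 + x)² + U(1/(-54 + 65), l(-2))) = √((-23 + 49)² + 8*√((1/(-54 + 65))² + 12²)) = √(26² + 8*√((1/11)² + 144)) = √(676 + 8*√((1/11)² + 144)) = √(676 + 8*√(1/121 + 144)) = √(676 + 8*√(17425/121)) = √(676 + 8*(5*√697/11)) = √(676 + 40*√697/11)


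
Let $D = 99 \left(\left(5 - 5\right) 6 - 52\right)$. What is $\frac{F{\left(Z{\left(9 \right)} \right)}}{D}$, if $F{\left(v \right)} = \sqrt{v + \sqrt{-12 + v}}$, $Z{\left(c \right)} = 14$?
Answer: $- \frac{\sqrt{14 + \sqrt{2}}}{5148} \approx -0.00076264$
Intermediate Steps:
$D = -5148$ ($D = 99 \left(0 \cdot 6 - 52\right) = 99 \left(0 - 52\right) = 99 \left(-52\right) = -5148$)
$\frac{F{\left(Z{\left(9 \right)} \right)}}{D} = \frac{\sqrt{14 + \sqrt{-12 + 14}}}{-5148} = \sqrt{14 + \sqrt{2}} \left(- \frac{1}{5148}\right) = - \frac{\sqrt{14 + \sqrt{2}}}{5148}$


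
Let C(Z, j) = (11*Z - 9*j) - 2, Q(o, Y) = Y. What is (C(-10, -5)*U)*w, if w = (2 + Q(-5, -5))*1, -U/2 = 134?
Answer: -53868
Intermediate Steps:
U = -268 (U = -2*134 = -268)
w = -3 (w = (2 - 5)*1 = -3*1 = -3)
C(Z, j) = -2 - 9*j + 11*Z (C(Z, j) = (-9*j + 11*Z) - 2 = -2 - 9*j + 11*Z)
(C(-10, -5)*U)*w = ((-2 - 9*(-5) + 11*(-10))*(-268))*(-3) = ((-2 + 45 - 110)*(-268))*(-3) = -67*(-268)*(-3) = 17956*(-3) = -53868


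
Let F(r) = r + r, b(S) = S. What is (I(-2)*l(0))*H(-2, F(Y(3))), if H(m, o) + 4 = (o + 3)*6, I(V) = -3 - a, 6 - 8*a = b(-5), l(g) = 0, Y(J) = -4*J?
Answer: 0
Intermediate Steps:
a = 11/8 (a = 3/4 - 1/8*(-5) = 3/4 + 5/8 = 11/8 ≈ 1.3750)
I(V) = -35/8 (I(V) = -3 - 1*11/8 = -3 - 11/8 = -35/8)
F(r) = 2*r
H(m, o) = 14 + 6*o (H(m, o) = -4 + (o + 3)*6 = -4 + (3 + o)*6 = -4 + (18 + 6*o) = 14 + 6*o)
(I(-2)*l(0))*H(-2, F(Y(3))) = (-35/8*0)*(14 + 6*(2*(-4*3))) = 0*(14 + 6*(2*(-12))) = 0*(14 + 6*(-24)) = 0*(14 - 144) = 0*(-130) = 0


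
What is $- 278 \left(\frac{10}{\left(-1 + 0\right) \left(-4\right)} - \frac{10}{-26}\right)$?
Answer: $- \frac{10425}{13} \approx -801.92$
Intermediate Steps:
$- 278 \left(\frac{10}{\left(-1 + 0\right) \left(-4\right)} - \frac{10}{-26}\right) = - 278 \left(\frac{10}{\left(-1\right) \left(-4\right)} - - \frac{5}{13}\right) = - 278 \left(\frac{10}{4} + \frac{5}{13}\right) = - 278 \left(10 \cdot \frac{1}{4} + \frac{5}{13}\right) = - 278 \left(\frac{5}{2} + \frac{5}{13}\right) = \left(-278\right) \frac{75}{26} = - \frac{10425}{13}$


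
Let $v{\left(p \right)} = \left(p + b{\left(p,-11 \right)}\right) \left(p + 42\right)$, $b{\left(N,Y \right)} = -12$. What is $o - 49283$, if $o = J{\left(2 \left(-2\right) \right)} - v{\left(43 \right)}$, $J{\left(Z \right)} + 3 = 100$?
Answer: $-51821$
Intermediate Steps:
$v{\left(p \right)} = \left(-12 + p\right) \left(42 + p\right)$ ($v{\left(p \right)} = \left(p - 12\right) \left(p + 42\right) = \left(-12 + p\right) \left(42 + p\right)$)
$J{\left(Z \right)} = 97$ ($J{\left(Z \right)} = -3 + 100 = 97$)
$o = -2538$ ($o = 97 - \left(-504 + 43^{2} + 30 \cdot 43\right) = 97 - \left(-504 + 1849 + 1290\right) = 97 - 2635 = -2538$)
$o - 49283 = -2538 - 49283 = -51821$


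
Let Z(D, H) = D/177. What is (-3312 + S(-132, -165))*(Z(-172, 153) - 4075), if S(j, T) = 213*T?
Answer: 9248229093/59 ≈ 1.5675e+8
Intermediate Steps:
Z(D, H) = D/177 (Z(D, H) = D*(1/177) = D/177)
(-3312 + S(-132, -165))*(Z(-172, 153) - 4075) = (-3312 + 213*(-165))*((1/177)*(-172) - 4075) = (-3312 - 35145)*(-172/177 - 4075) = -38457*(-721447/177) = 9248229093/59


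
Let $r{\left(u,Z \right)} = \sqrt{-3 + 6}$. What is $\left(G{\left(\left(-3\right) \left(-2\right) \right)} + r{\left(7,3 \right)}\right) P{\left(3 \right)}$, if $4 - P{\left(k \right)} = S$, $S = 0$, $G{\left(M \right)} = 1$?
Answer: $4 + 4 \sqrt{3} \approx 10.928$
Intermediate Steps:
$r{\left(u,Z \right)} = \sqrt{3}$
$P{\left(k \right)} = 4$ ($P{\left(k \right)} = 4 - 0 = 4 + 0 = 4$)
$\left(G{\left(\left(-3\right) \left(-2\right) \right)} + r{\left(7,3 \right)}\right) P{\left(3 \right)} = \left(1 + \sqrt{3}\right) 4 = 4 + 4 \sqrt{3}$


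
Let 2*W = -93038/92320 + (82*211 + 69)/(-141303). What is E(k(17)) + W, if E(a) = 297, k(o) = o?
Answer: 3867017489503/13045092960 ≈ 296.43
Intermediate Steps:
W = -7375119617/13045092960 (W = (-93038/92320 + (82*211 + 69)/(-141303))/2 = (-93038*1/92320 + (17302 + 69)*(-1/141303))/2 = (-46519/46160 + 17371*(-1/141303))/2 = (-46519/46160 - 17371/141303)/2 = (½)*(-7375119617/6522546480) = -7375119617/13045092960 ≈ -0.56536)
E(k(17)) + W = 297 - 7375119617/13045092960 = 3867017489503/13045092960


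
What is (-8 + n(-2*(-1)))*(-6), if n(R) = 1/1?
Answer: 42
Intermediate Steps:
n(R) = 1
(-8 + n(-2*(-1)))*(-6) = (-8 + 1)*(-6) = -7*(-6) = 42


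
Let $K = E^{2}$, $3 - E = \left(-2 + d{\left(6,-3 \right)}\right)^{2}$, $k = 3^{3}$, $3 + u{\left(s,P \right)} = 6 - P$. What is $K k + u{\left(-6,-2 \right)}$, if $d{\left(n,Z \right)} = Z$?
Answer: $13073$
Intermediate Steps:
$u{\left(s,P \right)} = 3 - P$ ($u{\left(s,P \right)} = -3 - \left(-6 + P\right) = 3 - P$)
$k = 27$
$E = -22$ ($E = 3 - \left(-2 - 3\right)^{2} = 3 - \left(-5\right)^{2} = 3 - 25 = -22$)
$K = 484$ ($K = \left(-22\right)^{2} = 484$)
$K k + u{\left(-6,-2 \right)} = 484 \cdot 27 + \left(3 - -2\right) = 13068 + \left(3 + 2\right) = 13068 + 5 = 13073$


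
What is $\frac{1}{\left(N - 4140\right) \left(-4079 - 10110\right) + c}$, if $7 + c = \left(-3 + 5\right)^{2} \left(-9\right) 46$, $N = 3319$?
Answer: $\frac{1}{11647506} \approx 8.5855 \cdot 10^{-8}$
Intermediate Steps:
$c = -1663$ ($c = -7 + \left(-3 + 5\right)^{2} \left(-9\right) 46 = -7 + 2^{2} \left(-9\right) 46 = -7 + 4 \left(-9\right) 46 = -7 - 1656 = -1663$)
$\frac{1}{\left(N - 4140\right) \left(-4079 - 10110\right) + c} = \frac{1}{\left(3319 - 4140\right) \left(-4079 - 10110\right) - 1663} = \frac{1}{\left(-821\right) \left(-14189\right) - 1663} = \frac{1}{11649169 - 1663} = \frac{1}{11647506}$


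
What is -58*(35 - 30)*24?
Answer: -6960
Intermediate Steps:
-58*(35 - 30)*24 = -58*5*24 = -290*24 = -6960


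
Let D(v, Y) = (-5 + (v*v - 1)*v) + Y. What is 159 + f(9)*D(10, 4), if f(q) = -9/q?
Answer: -830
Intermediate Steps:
D(v, Y) = -5 + Y + v*(-1 + v**2) (D(v, Y) = (-5 + (v**2 - 1)*v) + Y = (-5 + (-1 + v**2)*v) + Y = (-5 + v*(-1 + v**2)) + Y = -5 + Y + v*(-1 + v**2))
159 + f(9)*D(10, 4) = 159 + (-9/9)*(-5 + 4 + 10**3 - 1*10) = 159 + (-9*1/9)*(-5 + 4 + 1000 - 10) = 159 - 1*989 = 159 - 989 = -830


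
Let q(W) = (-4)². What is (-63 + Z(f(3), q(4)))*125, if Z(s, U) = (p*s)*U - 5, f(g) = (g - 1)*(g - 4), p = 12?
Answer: -56500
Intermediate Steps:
q(W) = 16
f(g) = (-1 + g)*(-4 + g)
Z(s, U) = -5 + 12*U*s (Z(s, U) = (12*s)*U - 5 = 12*U*s - 5 = -5 + 12*U*s)
(-63 + Z(f(3), q(4)))*125 = (-63 + (-5 + 12*16*(4 + 3² - 5*3)))*125 = (-63 + (-5 + 12*16*(4 + 9 - 15)))*125 = (-63 + (-5 + 12*16*(-2)))*125 = (-63 + (-5 - 384))*125 = (-63 - 389)*125 = -452*125 = -56500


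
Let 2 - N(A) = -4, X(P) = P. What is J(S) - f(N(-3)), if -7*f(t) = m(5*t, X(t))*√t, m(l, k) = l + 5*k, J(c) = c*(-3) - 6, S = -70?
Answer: 204 + 60*√6/7 ≈ 225.00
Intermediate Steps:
N(A) = 6 (N(A) = 2 - 1*(-4) = 2 + 4 = 6)
J(c) = -6 - 3*c (J(c) = -3*c - 6 = -6 - 3*c)
f(t) = -10*t^(3/2)/7 (f(t) = -(5*t + 5*t)*√t/7 = -10*t*√t/7 = -10*t^(3/2)/7)
J(S) - f(N(-3)) = (-6 - 3*(-70)) - (-10)*6^(3/2)/7 = (-6 + 210) - (-10)*6*√6/7 = 204 - (-60)*√6/7 = 204 + 60*√6/7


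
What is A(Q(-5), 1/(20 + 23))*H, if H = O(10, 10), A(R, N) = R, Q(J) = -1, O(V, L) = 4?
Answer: -4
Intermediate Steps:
H = 4
A(Q(-5), 1/(20 + 23))*H = -1*4 = -4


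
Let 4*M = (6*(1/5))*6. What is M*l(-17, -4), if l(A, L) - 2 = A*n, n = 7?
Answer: -1053/5 ≈ -210.60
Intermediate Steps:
l(A, L) = 2 + 7*A (l(A, L) = 2 + A*7 = 2 + 7*A)
M = 9/5 (M = ((6*(1/5))*6)/4 = ((6*(1*(⅕)))*6)/4 = ((6*(⅕))*6)/4 = ((6/5)*6)/4 = (¼)*(36/5) = 9/5 ≈ 1.8000)
M*l(-17, -4) = 9*(2 + 7*(-17))/5 = 9*(2 - 119)/5 = (9/5)*(-117) = -1053/5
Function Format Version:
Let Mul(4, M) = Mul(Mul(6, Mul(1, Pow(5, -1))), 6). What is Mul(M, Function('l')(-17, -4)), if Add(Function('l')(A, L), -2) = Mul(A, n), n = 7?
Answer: Rational(-1053, 5) ≈ -210.60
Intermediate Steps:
Function('l')(A, L) = Add(2, Mul(7, A)) (Function('l')(A, L) = Add(2, Mul(A, 7)) = Add(2, Mul(7, A)))
M = Rational(9, 5) (M = Mul(Rational(1, 4), Mul(Mul(6, Mul(1, Pow(5, -1))), 6)) = Mul(Rational(1, 4), Mul(Mul(6, Mul(1, Rational(1, 5))), 6)) = Mul(Rational(1, 4), Mul(Mul(6, Rational(1, 5)), 6)) = Mul(Rational(1, 4), Mul(Rational(6, 5), 6)) = Mul(Rational(1, 4), Rational(36, 5)) = Rational(9, 5) ≈ 1.8000)
Mul(M, Function('l')(-17, -4)) = Mul(Rational(9, 5), Add(2, Mul(7, -17))) = Mul(Rational(9, 5), Add(2, -119)) = Mul(Rational(9, 5), -117) = Rational(-1053, 5)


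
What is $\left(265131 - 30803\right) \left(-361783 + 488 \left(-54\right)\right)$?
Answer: $-90950898280$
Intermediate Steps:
$\left(265131 - 30803\right) \left(-361783 + 488 \left(-54\right)\right) = 234328 \left(-361783 - 26352\right) = 234328 \left(-388135\right) = -90950898280$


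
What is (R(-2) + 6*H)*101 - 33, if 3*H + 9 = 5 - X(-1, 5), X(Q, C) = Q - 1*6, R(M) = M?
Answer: 371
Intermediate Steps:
X(Q, C) = -6 + Q (X(Q, C) = Q - 6 = -6 + Q)
H = 1 (H = -3 + (5 - (-6 - 1))/3 = -3 + (5 - 1*(-7))/3 = -3 + (5 + 7)/3 = -3 + (⅓)*12 = -3 + 4 = 1)
(R(-2) + 6*H)*101 - 33 = (-2 + 6*1)*101 - 33 = (-2 + 6)*101 - 33 = 4*101 - 33 = 404 - 33 = 371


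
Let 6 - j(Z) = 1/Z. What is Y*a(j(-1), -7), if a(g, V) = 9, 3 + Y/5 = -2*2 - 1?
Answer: -360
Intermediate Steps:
j(Z) = 6 - 1/Z
Y = -40 (Y = -15 + 5*(-2*2 - 1) = -15 + 5*(-4 - 1) = -15 + 5*(-5) = -15 - 25 = -40)
Y*a(j(-1), -7) = -40*9 = -360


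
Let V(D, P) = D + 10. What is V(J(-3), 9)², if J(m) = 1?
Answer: 121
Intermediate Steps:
V(D, P) = 10 + D
V(J(-3), 9)² = (10 + 1)² = 11² = 121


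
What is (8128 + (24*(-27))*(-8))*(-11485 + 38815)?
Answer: 363816960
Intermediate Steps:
(8128 + (24*(-27))*(-8))*(-11485 + 38815) = (8128 - 648*(-8))*27330 = (8128 + 5184)*27330 = 13312*27330 = 363816960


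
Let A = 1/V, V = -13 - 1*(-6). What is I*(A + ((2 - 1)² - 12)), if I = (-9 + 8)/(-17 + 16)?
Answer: -78/7 ≈ -11.143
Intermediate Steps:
I = 1 (I = -1/(-1) = -1*(-1) = 1)
V = -7 (V = -13 + 6 = -7)
A = -⅐ (A = 1/(-7) = -⅐ ≈ -0.14286)
I*(A + ((2 - 1)² - 12)) = 1*(-⅐ + ((2 - 1)² - 12)) = 1*(-⅐ + (1² - 12)) = 1*(-⅐ + (1 - 12)) = 1*(-⅐ - 11) = 1*(-78/7) = -78/7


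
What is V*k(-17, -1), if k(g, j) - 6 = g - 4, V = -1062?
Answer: 15930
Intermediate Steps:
k(g, j) = 2 + g (k(g, j) = 6 + (g - 4) = 6 + (-4 + g) = 2 + g)
V*k(-17, -1) = -1062*(2 - 17) = -1062*(-15) = 15930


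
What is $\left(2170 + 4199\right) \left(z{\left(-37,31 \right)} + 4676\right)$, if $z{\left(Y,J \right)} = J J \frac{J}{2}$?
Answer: $\frac{249301767}{2} \approx 1.2465 \cdot 10^{8}$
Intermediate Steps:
$z{\left(Y,J \right)} = \frac{J^{3}}{2}$ ($z{\left(Y,J \right)} = J^{2} J \frac{1}{2} = J^{2} \frac{J}{2} = \frac{J^{3}}{2}$)
$\left(2170 + 4199\right) \left(z{\left(-37,31 \right)} + 4676\right) = \left(2170 + 4199\right) \left(\frac{31^{3}}{2} + 4676\right) = 6369 \left(\frac{1}{2} \cdot 29791 + 4676\right) = 6369 \left(\frac{29791}{2} + 4676\right) = 6369 \cdot \frac{39143}{2} = \frac{249301767}{2}$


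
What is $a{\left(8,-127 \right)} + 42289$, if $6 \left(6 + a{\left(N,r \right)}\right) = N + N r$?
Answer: $42115$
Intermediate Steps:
$a{\left(N,r \right)} = -6 + \frac{N}{6} + \frac{N r}{6}$ ($a{\left(N,r \right)} = -6 + \frac{N + N r}{6} = -6 + \left(\frac{N}{6} + \frac{N r}{6}\right) = -6 + \frac{N}{6} + \frac{N r}{6}$)
$a{\left(8,-127 \right)} + 42289 = \left(-6 + \frac{1}{6} \cdot 8 + \frac{1}{6} \cdot 8 \left(-127\right)\right) + 42289 = \left(-6 + \frac{4}{3} - \frac{508}{3}\right) + 42289 = -174 + 42289 = 42115$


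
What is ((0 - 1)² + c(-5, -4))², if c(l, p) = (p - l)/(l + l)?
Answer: 81/100 ≈ 0.81000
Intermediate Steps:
c(l, p) = (p - l)/(2*l) (c(l, p) = (p - l)/((2*l)) = (p - l)*(1/(2*l)) = (p - l)/(2*l))
((0 - 1)² + c(-5, -4))² = ((0 - 1)² + (½)*(-4 - 1*(-5))/(-5))² = ((-1)² + (½)*(-⅕)*(-4 + 5))² = (1 + (½)*(-⅕)*1)² = (1 - ⅒)² = (9/10)² = 81/100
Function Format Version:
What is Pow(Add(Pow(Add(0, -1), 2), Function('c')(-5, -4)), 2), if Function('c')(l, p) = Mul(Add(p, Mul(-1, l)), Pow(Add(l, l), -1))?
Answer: Rational(81, 100) ≈ 0.81000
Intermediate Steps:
Function('c')(l, p) = Mul(Rational(1, 2), Pow(l, -1), Add(p, Mul(-1, l))) (Function('c')(l, p) = Mul(Add(p, Mul(-1, l)), Pow(Mul(2, l), -1)) = Mul(Add(p, Mul(-1, l)), Mul(Rational(1, 2), Pow(l, -1))) = Mul(Rational(1, 2), Pow(l, -1), Add(p, Mul(-1, l))))
Pow(Add(Pow(Add(0, -1), 2), Function('c')(-5, -4)), 2) = Pow(Add(Pow(Add(0, -1), 2), Mul(Rational(1, 2), Pow(-5, -1), Add(-4, Mul(-1, -5)))), 2) = Pow(Add(Pow(-1, 2), Mul(Rational(1, 2), Rational(-1, 5), Add(-4, 5))), 2) = Pow(Add(1, Mul(Rational(1, 2), Rational(-1, 5), 1)), 2) = Pow(Add(1, Rational(-1, 10)), 2) = Pow(Rational(9, 10), 2) = Rational(81, 100)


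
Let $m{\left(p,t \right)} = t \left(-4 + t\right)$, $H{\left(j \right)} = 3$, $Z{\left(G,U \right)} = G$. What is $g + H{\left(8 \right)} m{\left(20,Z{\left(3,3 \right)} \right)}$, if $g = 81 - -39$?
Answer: $111$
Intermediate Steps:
$g = 120$ ($g = 81 + 39 = 120$)
$g + H{\left(8 \right)} m{\left(20,Z{\left(3,3 \right)} \right)} = 120 + 3 \cdot 3 \left(-4 + 3\right) = 120 + 3 \cdot 3 \left(-1\right) = 120 + 3 \left(-3\right) = 120 - 9 = 111$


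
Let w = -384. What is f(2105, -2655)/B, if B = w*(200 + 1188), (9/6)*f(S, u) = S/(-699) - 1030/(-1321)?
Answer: 2060735/738230429952 ≈ 2.7915e-6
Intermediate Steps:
f(S, u) = 2060/3963 - 2*S/2097 (f(S, u) = 2*(S/(-699) - 1030/(-1321))/3 = 2*(S*(-1/699) - 1030*(-1/1321))/3 = 2*(-S/699 + 1030/1321)/3 = 2*(1030/1321 - S/699)/3 = 2060/3963 - 2*S/2097)
B = -532992 (B = -384*(200 + 1188) = -384*1388 = -532992)
f(2105, -2655)/B = (2060/3963 - 2/2097*2105)/(-532992) = (2060/3963 - 4210/2097)*(-1/532992) = -4121470/2770137*(-1/532992) = 2060735/738230429952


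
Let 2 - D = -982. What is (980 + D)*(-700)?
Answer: -1374800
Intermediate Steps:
D = 984 (D = 2 - 1*(-982) = 2 + 982 = 984)
(980 + D)*(-700) = (980 + 984)*(-700) = 1964*(-700) = -1374800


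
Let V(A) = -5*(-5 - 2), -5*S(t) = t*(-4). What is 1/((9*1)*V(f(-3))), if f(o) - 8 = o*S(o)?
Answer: 1/315 ≈ 0.0031746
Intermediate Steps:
S(t) = 4*t/5 (S(t) = -t*(-4)/5 = -(-4)*t/5 = 4*t/5)
f(o) = 8 + 4*o²/5 (f(o) = 8 + o*(4*o/5) = 8 + 4*o²/5)
V(A) = 35 (V(A) = -5*(-7) = 35)
1/((9*1)*V(f(-3))) = 1/((9*1)*35) = 1/(9*35) = 1/315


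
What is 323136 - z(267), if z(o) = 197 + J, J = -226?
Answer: 323165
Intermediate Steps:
z(o) = -29 (z(o) = 197 - 226 = -29)
323136 - z(267) = 323136 - 1*(-29) = 323136 + 29 = 323165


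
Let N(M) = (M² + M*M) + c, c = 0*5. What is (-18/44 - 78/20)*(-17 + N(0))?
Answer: 4029/55 ≈ 73.255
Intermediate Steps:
c = 0
N(M) = 2*M² (N(M) = (M² + M*M) + 0 = (M² + M²) + 0 = 2*M² + 0 = 2*M²)
(-18/44 - 78/20)*(-17 + N(0)) = (-18/44 - 78/20)*(-17 + 2*0²) = (-18*1/44 - 78*1/20)*(-17 + 2*0) = (-9/22 - 39/10)*(-17 + 0) = -237/55*(-17) = 4029/55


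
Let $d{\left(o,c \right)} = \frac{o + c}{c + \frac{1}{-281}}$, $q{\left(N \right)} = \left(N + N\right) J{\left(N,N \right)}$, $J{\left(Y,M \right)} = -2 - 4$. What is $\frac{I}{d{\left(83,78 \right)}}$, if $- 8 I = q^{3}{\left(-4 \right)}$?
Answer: $- \frac{43282944}{6463} \approx -6697.0$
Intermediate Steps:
$J{\left(Y,M \right)} = -6$
$q{\left(N \right)} = - 12 N$ ($q{\left(N \right)} = \left(N + N\right) \left(-6\right) = 2 N \left(-6\right) = - 12 N$)
$I = -13824$ ($I = - \frac{\left(\left(-12\right) \left(-4\right)\right)^{3}}{8} = - \frac{48^{3}}{8} = \left(- \frac{1}{8}\right) 110592 = -13824$)
$d{\left(o,c \right)} = \frac{c + o}{- \frac{1}{281} + c}$ ($d{\left(o,c \right)} = \frac{c + o}{c - \frac{1}{281}} = \frac{c + o}{- \frac{1}{281} + c}$)
$\frac{I}{d{\left(83,78 \right)}} = - \frac{13824}{281 \frac{1}{-1 + 281 \cdot 78} \left(78 + 83\right)} = - \frac{13824}{281 \frac{1}{-1 + 21918} \cdot 161} = - \frac{13824}{281 \cdot \frac{1}{21917} \cdot 161} = - \frac{13824}{\frac{6463}{3131}} = \left(-13824\right) \frac{3131}{6463} = - \frac{43282944}{6463}$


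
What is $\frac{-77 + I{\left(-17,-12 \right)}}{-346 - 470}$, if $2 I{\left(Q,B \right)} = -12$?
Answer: $\frac{83}{816} \approx 0.10172$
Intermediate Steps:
$I{\left(Q,B \right)} = -6$ ($I{\left(Q,B \right)} = \frac{1}{2} \left(-12\right) = -6$)
$\frac{-77 + I{\left(-17,-12 \right)}}{-346 - 470} = \frac{-77 - 6}{-346 - 470} = - \frac{83}{-816} = \left(-83\right) \left(- \frac{1}{816}\right) = \frac{83}{816}$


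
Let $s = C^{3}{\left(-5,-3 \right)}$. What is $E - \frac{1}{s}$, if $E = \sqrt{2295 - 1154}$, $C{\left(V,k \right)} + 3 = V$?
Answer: $\frac{1}{512} + \sqrt{1141} \approx 33.781$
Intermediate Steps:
$C{\left(V,k \right)} = -3 + V$
$s = -512$ ($s = \left(-3 - 5\right)^{3} = \left(-8\right)^{3} = -512$)
$E = \sqrt{1141} \approx 33.779$
$E - \frac{1}{s} = \sqrt{1141} - \frac{1}{-512} = \sqrt{1141} - - \frac{1}{512} = \sqrt{1141} + \frac{1}{512} = \frac{1}{512} + \sqrt{1141}$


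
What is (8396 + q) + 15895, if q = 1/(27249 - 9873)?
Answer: 422080417/17376 ≈ 24291.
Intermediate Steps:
q = 1/17376 ≈ 5.7551e-5
(8396 + q) + 15895 = (8396 + 1/17376) + 15895 = 145888897/17376 + 15895 = 422080417/17376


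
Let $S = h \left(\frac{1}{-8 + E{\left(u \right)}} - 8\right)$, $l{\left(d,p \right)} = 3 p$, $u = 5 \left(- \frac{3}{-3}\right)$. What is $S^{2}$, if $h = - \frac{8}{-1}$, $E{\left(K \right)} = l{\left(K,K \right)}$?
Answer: $\frac{193600}{49} \approx 3951.0$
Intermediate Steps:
$u = 5$ ($u = 5 \left(\left(-3\right) \left(- \frac{1}{3}\right)\right) = 5 \cdot 1 = 5$)
$E{\left(K \right)} = 3 K$
$h = 8$ ($h = \left(-8\right) \left(-1\right) = 8$)
$S = - \frac{440}{7}$ ($S = 8 \left(\frac{1}{-8 + 3 \cdot 5} - 8\right) = 8 \left(\frac{1}{-8 + 15} - 8\right) = 8 \left(\frac{1}{7} - 8\right) = 8 \left(- \frac{55}{7}\right) = - \frac{440}{7} \approx -62.857$)
$S^{2} = \left(- \frac{440}{7}\right)^{2} = \frac{193600}{49}$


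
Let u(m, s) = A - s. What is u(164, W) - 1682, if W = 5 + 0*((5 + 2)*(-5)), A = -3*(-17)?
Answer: -1636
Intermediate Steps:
A = 51
W = 5 (W = 5 + 0*(7*(-5)) = 5 + 0*(-35) = 5 + 0 = 5)
u(m, s) = 51 - s
u(164, W) - 1682 = (51 - 1*5) - 1682 = (51 - 5) - 1682 = 46 - 1682 = -1636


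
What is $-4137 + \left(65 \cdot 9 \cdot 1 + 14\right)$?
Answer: $-3538$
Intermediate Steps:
$-4137 + \left(65 \cdot 9 \cdot 1 + 14\right) = -4137 + \left(65 \cdot 9 + 14\right) = -4137 + \left(585 + 14\right) = -4137 + 599 = -3538$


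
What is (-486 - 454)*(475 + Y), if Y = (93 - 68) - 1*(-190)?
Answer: -648600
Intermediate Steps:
Y = 215 (Y = 25 + 190 = 215)
(-486 - 454)*(475 + Y) = (-486 - 454)*(475 + 215) = -940*690 = -648600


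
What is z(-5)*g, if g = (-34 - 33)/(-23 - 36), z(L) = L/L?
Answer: 67/59 ≈ 1.1356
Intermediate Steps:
z(L) = 1
g = 67/59 (g = -67/(-59) = -67*(-1/59) = 67/59 ≈ 1.1356)
z(-5)*g = 1*(67/59) = 67/59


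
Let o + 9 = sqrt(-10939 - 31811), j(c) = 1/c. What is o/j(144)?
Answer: -1296 + 2160*I*sqrt(190) ≈ -1296.0 + 29774.0*I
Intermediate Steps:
o = -9 + 15*I*sqrt(190) (o = -9 + sqrt(-10939 - 31811) = -9 + sqrt(-42750) = -9 + 15*I*sqrt(190) ≈ -9.0 + 206.76*I)
o/j(144) = (-9 + 15*I*sqrt(190))/(1/144) = (-9 + 15*I*sqrt(190))*144 = -1296 + 2160*I*sqrt(190)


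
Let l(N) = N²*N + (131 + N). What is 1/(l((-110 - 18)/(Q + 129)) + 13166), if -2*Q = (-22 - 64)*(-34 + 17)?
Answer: 27270901/362627231205 ≈ 7.5204e-5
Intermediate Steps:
Q = -731 (Q = -(-22 - 64)*(-34 + 17)/2 = -(-43)*(-17) = -½*1462 = -731)
l(N) = 131 + N + N³ (l(N) = N³ + (131 + N) = 131 + N + N³)
1/(l((-110 - 18)/(Q + 129)) + 13166) = 1/((131 + (-110 - 18)/(-731 + 129) + ((-110 - 18)/(-731 + 129))³) + 13166) = 1/((131 - 128/(-602) + (-128/(-602))³) + 13166) = 1/((131 - 128*(-1/602) + (-128*(-1/602))³) + 13166) = 1/((131 + 64/301 + (64/301)³) + 13166) = 1/((131 + 64/301 + 262144/27270901) + 13166) = 1/(3578548639/27270901 + 13166) = 1/(362627231205/27270901) = 27270901/362627231205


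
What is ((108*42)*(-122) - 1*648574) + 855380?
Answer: -346586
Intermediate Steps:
((108*42)*(-122) - 1*648574) + 855380 = (4536*(-122) - 648574) + 855380 = (-553392 - 648574) + 855380 = -1201966 + 855380 = -346586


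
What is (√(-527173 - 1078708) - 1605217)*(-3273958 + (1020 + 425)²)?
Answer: 1903679812461 - 1185933*I*√1605881 ≈ 1.9037e+12 - 1.5029e+9*I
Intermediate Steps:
(√(-527173 - 1078708) - 1605217)*(-3273958 + (1020 + 425)²) = (√(-1605881) - 1605217)*(-3273958 + 1445²) = (I*√1605881 - 1605217)*(-3273958 + 2088025) = (-1605217 + I*√1605881)*(-1185933) = 1903679812461 - 1185933*I*√1605881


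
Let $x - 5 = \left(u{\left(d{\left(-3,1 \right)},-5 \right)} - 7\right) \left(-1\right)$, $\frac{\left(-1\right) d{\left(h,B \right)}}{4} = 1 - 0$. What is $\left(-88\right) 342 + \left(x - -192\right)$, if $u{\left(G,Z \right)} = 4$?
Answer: $-29896$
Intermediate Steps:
$d{\left(h,B \right)} = -4$ ($d{\left(h,B \right)} = - 4 \left(1 - 0\right) = - 4 \left(1 + 0\right) = \left(-4\right) 1 = -4$)
$x = 8$ ($x = 5 + \left(4 - 7\right) \left(-1\right) = 5 - -3 = 5 + 3 = 8$)
$\left(-88\right) 342 + \left(x - -192\right) = \left(-88\right) 342 + \left(8 - -192\right) = -30096 + \left(8 + 192\right) = -30096 + 200 = -29896$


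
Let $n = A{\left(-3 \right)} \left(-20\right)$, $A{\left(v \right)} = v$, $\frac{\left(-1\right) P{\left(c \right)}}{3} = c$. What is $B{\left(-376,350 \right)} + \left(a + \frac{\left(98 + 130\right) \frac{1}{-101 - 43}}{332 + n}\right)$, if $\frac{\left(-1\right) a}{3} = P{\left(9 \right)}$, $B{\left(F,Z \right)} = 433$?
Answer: $\frac{2417837}{4704} \approx 514.0$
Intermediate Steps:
$P{\left(c \right)} = - 3 c$
$a = 81$ ($a = - 3 \left(\left(-3\right) 9\right) = \left(-3\right) \left(-27\right) = 81$)
$n = 60$ ($n = \left(-3\right) \left(-20\right) = 60$)
$B{\left(-376,350 \right)} + \left(a + \frac{\left(98 + 130\right) \frac{1}{-101 - 43}}{332 + n}\right) = 433 + \left(81 + \frac{\left(98 + 130\right) \frac{1}{-101 - 43}}{332 + 60}\right) = 433 + \left(81 + \frac{228 \frac{1}{-144}}{392}\right) = 433 + \left(81 + 228 \left(- \frac{1}{144}\right) \frac{1}{392}\right) = 433 + \left(81 - \frac{19}{4704}\right) = 433 + \frac{381005}{4704} = \frac{2417837}{4704}$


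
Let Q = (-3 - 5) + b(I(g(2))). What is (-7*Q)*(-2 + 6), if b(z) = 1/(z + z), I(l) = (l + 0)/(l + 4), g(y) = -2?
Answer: 238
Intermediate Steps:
I(l) = l/(4 + l)
b(z) = 1/(2*z)
Q = -17/2 (Q = (-3 - 5) + 1/(2*((-2/(4 - 2)))) = -8 + 1/(2*((-2/2))) = -8 + 1/(2*((-2*½))) = -8 + (½)/(-1) = -8 + (½)*(-1) = -8 - ½ = -17/2 ≈ -8.5000)
(-7*Q)*(-2 + 6) = (-7*(-17/2))*(-2 + 6) = (119/2)*4 = 238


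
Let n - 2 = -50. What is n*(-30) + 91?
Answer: 1531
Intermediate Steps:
n = -48 (n = 2 - 50 = -48)
n*(-30) + 91 = -48*(-30) + 91 = 1440 + 91 = 1531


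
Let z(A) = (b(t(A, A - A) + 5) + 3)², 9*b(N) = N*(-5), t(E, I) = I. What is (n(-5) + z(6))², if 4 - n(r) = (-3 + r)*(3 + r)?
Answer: 937024/6561 ≈ 142.82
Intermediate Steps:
n(r) = 4 - (-3 + r)*(3 + r)
b(N) = -5*N/9 (b(N) = (N*(-5))/9 = (-5*N)/9 = -5*N/9)
z(A) = 4/81 (z(A) = (-5*((A - A) + 5)/9 + 3)² = (-5*(0 + 5)/9 + 3)² = (-5/9*5 + 3)² = (-25/9 + 3)² = (2/9)² = 4/81)
(n(-5) + z(6))² = ((13 - 1*(-5)²) + 4/81)² = ((13 - 1*25) + 4/81)² = ((13 - 25) + 4/81)² = (-12 + 4/81)² = (-968/81)² = 937024/6561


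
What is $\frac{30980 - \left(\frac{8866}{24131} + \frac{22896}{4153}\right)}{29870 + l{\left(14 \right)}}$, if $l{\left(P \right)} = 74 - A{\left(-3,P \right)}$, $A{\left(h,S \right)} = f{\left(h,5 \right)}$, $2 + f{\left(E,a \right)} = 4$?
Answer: $\frac{1552051844133}{1500334379753} \approx 1.0345$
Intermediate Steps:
$f{\left(E,a \right)} = 2$ ($f{\left(E,a \right)} = -2 + 4 = 2$)
$A{\left(h,S \right)} = 2$
$l{\left(P \right)} = 72$ ($l{\left(P \right)} = 74 - 2 = 72$)
$\frac{30980 - \left(\frac{8866}{24131} + \frac{22896}{4153}\right)}{29870 + l{\left(14 \right)}} = \frac{30980 - \left(\frac{8866}{24131} + \frac{22896}{4153}\right)}{29870 + 72} = \frac{30980 - \frac{589323874}{100216043}}{29942} = \left(30980 - \frac{589323874}{100216043}\right) \frac{1}{29942} = \frac{3104103688266}{100216043} \cdot \frac{1}{29942} = \frac{1552051844133}{1500334379753}$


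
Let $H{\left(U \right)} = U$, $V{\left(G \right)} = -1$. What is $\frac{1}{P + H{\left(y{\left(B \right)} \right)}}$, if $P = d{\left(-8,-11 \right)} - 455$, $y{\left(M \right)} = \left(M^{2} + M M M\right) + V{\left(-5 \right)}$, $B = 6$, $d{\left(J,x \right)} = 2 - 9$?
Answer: $- \frac{1}{211} \approx -0.0047393$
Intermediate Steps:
$d{\left(J,x \right)} = -7$
$y{\left(M \right)} = -1 + M^{2} + M^{3}$ ($y{\left(M \right)} = \left(M^{2} + M M M\right) - 1 = \left(M^{2} + M^{2} M\right) - 1 = \left(M^{2} + M^{3}\right) - 1 = -1 + M^{2} + M^{3}$)
$P = -462$ ($P = -7 - 455 = -462$)
$\frac{1}{P + H{\left(y{\left(B \right)} \right)}} = \frac{1}{-462 + \left(-1 + 6^{2} + 6^{3}\right)} = \frac{1}{-462 + \left(-1 + 36 + 216\right)} = \frac{1}{-462 + 251} = \frac{1}{-211} = - \frac{1}{211}$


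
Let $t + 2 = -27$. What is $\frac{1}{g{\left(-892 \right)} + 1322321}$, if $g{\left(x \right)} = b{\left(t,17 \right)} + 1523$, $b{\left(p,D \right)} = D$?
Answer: $\frac{1}{1323861} \approx 7.5537 \cdot 10^{-7}$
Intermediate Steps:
$t = -29$ ($t = -2 - 27 = -29$)
$g{\left(x \right)} = 1540$ ($g{\left(x \right)} = 17 + 1523 = 1540$)
$\frac{1}{g{\left(-892 \right)} + 1322321} = \frac{1}{1540 + 1322321} = \frac{1}{1323861}$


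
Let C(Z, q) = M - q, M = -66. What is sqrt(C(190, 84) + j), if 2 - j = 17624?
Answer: 2*I*sqrt(4443) ≈ 133.31*I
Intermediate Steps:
j = -17622 (j = 2 - 1*17624 = 2 - 17624 = -17622)
C(Z, q) = -66 - q
sqrt(C(190, 84) + j) = sqrt((-66 - 1*84) - 17622) = sqrt((-66 - 84) - 17622) = sqrt(-150 - 17622) = sqrt(-17772) = 2*I*sqrt(4443)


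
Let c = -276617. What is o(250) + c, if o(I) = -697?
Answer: -277314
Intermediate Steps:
o(250) + c = -697 - 276617 = -277314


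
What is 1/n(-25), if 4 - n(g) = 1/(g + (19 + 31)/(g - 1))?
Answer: 350/1413 ≈ 0.24770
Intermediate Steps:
n(g) = 4 - 1/(g + 50/(-1 + g)) (n(g) = 4 - 1/(g + (19 + 31)/(g - 1)) = 4 - 1/(g + 50/(-1 + g)))
1/n(-25) = 1/((201 - 5*(-25) + 4*(-25)²)/(50 + (-25)² - 1*(-25))) = 1/((201 + 125 + 4*625)/(50 + 625 + 25)) = 1/((201 + 125 + 2500)/700) = 1/((1/700)*2826) = 1/(1413/350) = 350/1413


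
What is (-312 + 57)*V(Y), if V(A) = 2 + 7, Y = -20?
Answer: -2295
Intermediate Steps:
V(A) = 9
(-312 + 57)*V(Y) = (-312 + 57)*9 = -255*9 = -2295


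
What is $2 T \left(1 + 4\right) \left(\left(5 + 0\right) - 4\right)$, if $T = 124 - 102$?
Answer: $220$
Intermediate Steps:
$T = 22$
$2 T \left(1 + 4\right) \left(\left(5 + 0\right) - 4\right) = 2 \cdot 22 \left(1 + 4\right) \left(\left(5 + 0\right) - 4\right) = 44 \cdot 5 \left(5 - 4\right) = 44 \cdot 5 \cdot 1 = 44 \cdot 5 = 220$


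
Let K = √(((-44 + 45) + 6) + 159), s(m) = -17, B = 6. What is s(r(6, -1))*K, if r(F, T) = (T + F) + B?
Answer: -17*√166 ≈ -219.03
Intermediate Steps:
r(F, T) = 6 + F + T (r(F, T) = (T + F) + 6 = (F + T) + 6 = 6 + F + T)
K = √166 (K = √((1 + 6) + 159) = √(7 + 159) = √166 ≈ 12.884)
s(r(6, -1))*K = -17*√166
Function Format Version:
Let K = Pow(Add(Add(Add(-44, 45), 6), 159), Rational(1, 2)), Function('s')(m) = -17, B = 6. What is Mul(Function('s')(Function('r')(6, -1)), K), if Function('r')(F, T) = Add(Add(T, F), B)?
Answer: Mul(-17, Pow(166, Rational(1, 2))) ≈ -219.03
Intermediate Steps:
Function('r')(F, T) = Add(6, F, T) (Function('r')(F, T) = Add(Add(T, F), 6) = Add(Add(F, T), 6) = Add(6, F, T))
K = Pow(166, Rational(1, 2)) (K = Pow(Add(Add(1, 6), 159), Rational(1, 2)) = Pow(Add(7, 159), Rational(1, 2)) = Pow(166, Rational(1, 2)) ≈ 12.884)
Mul(Function('s')(Function('r')(6, -1)), K) = Mul(-17, Pow(166, Rational(1, 2)))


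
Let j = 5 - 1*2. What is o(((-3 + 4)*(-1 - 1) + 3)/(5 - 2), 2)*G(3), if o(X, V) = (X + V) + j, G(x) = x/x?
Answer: 16/3 ≈ 5.3333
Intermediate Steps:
j = 3 (j = 5 - 2 = 3)
G(x) = 1
o(X, V) = 3 + V + X (o(X, V) = (X + V) + 3 = (V + X) + 3 = 3 + V + X)
o(((-3 + 4)*(-1 - 1) + 3)/(5 - 2), 2)*G(3) = (3 + 2 + ((-3 + 4)*(-1 - 1) + 3)/(5 - 2))*1 = (3 + 2 + (1*(-2) + 3)/3)*1 = (3 + 2 + (-2 + 3)*(⅓))*1 = (3 + 2 + 1*(⅓))*1 = (3 + 2 + ⅓)*1 = (16/3)*1 = 16/3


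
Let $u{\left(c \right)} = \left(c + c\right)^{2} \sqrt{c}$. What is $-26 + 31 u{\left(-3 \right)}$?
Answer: $-26 + 1116 i \sqrt{3} \approx -26.0 + 1933.0 i$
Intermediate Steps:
$u{\left(c \right)} = 4 c^{\frac{5}{2}}$ ($u{\left(c \right)} = \left(2 c\right)^{2} \sqrt{c} = 4 c^{2} \sqrt{c} = 4 c^{\frac{5}{2}}$)
$-26 + 31 u{\left(-3 \right)} = -26 + 31 \cdot 4 \left(-3\right)^{\frac{5}{2}} = -26 + 31 \cdot 4 \cdot 9 i \sqrt{3} = -26 + 31 \cdot 36 i \sqrt{3} = -26 + 1116 i \sqrt{3}$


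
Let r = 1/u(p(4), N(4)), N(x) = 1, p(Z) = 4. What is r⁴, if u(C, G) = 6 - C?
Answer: 1/16 ≈ 0.062500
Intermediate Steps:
r = ½ (r = 1/(6 - 1*4) = 1/(6 - 4) = 1/2 = ½ ≈ 0.50000)
r⁴ = (½)⁴ = 1/16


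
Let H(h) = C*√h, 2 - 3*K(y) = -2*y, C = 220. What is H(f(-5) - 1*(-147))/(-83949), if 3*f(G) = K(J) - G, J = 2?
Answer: -1760*√21/251847 ≈ -0.032025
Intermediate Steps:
K(y) = ⅔ + 2*y/3 (K(y) = ⅔ - (-2)*y/3 = ⅔ + 2*y/3)
f(G) = ⅔ - G/3 (f(G) = ((⅔ + (⅔)*2) - G)/3 = ((⅔ + 4/3) - G)/3 = (2 - G)/3 = ⅔ - G/3)
H(h) = 220*√h
H(f(-5) - 1*(-147))/(-83949) = (220*√((⅔ - ⅓*(-5)) - 1*(-147)))/(-83949) = (220*√((⅔ + 5/3) + 147))*(-1/83949) = (220*√(7/3 + 147))*(-1/83949) = (220*√(448/3))*(-1/83949) = (220*(8*√21/3))*(-1/83949) = (1760*√21/3)*(-1/83949) = -1760*√21/251847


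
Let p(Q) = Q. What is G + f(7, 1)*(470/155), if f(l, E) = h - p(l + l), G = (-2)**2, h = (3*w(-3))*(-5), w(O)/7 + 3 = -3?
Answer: 58028/31 ≈ 1871.9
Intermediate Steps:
w(O) = -42 (w(O) = -21 + 7*(-3) = -21 - 21 = -42)
h = 630 (h = (3*(-42))*(-5) = -126*(-5) = 630)
G = 4
f(l, E) = 630 - 2*l (f(l, E) = 630 - (l + l) = 630 - 2*l)
G + f(7, 1)*(470/155) = 4 + (630 - 2*7)*(470/155) = 4 + (630 - 14)*(470*(1/155)) = 4 + 616*(94/31) = 4 + 57904/31 = 58028/31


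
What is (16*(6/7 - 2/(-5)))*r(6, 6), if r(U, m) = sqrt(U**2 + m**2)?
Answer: 4224*sqrt(2)/35 ≈ 170.68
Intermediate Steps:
(16*(6/7 - 2/(-5)))*r(6, 6) = (16*(6/7 - 2/(-5)))*sqrt(6**2 + 6**2) = (16*(6*(1/7) - 2*(-1/5)))*sqrt(36 + 36) = (16*(6/7 + 2/5))*sqrt(72) = (16*(44/35))*(6*sqrt(2)) = 704*(6*sqrt(2))/35 = 4224*sqrt(2)/35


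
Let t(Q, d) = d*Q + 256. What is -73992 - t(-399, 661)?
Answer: 189491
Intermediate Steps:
t(Q, d) = 256 + Q*d (t(Q, d) = Q*d + 256 = 256 + Q*d)
-73992 - t(-399, 661) = -73992 - (256 - 399*661) = -73992 - (256 - 263739) = -73992 - 1*(-263483) = -73992 + 263483 = 189491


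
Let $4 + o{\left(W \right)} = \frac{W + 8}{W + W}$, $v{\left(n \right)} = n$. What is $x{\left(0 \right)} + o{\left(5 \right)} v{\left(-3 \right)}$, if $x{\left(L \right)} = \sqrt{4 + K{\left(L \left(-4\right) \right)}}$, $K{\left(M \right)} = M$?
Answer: $\frac{101}{10} \approx 10.1$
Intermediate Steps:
$o{\left(W \right)} = -4 + \frac{8 + W}{2 W}$ ($o{\left(W \right)} = -4 + \frac{W + 8}{W + W} = -4 + \frac{8 + W}{2 W}$)
$x{\left(L \right)} = \sqrt{4 - 4 L}$ ($x{\left(L \right)} = \sqrt{4 + L \left(-4\right)} = \sqrt{4 - 4 L}$)
$x{\left(0 \right)} + o{\left(5 \right)} v{\left(-3 \right)} = 2 \sqrt{1 - 0} + \left(- \frac{7}{2} + \frac{4}{5}\right) \left(-3\right) = 2 \sqrt{1 + 0} + \left(- \frac{7}{2} + 4 \cdot \frac{1}{5}\right) \left(-3\right) = 2 \sqrt{1} + \left(- \frac{7}{2} + \frac{4}{5}\right) \left(-3\right) = 2 \cdot 1 - - \frac{81}{10} = 2 + \frac{81}{10} = \frac{101}{10}$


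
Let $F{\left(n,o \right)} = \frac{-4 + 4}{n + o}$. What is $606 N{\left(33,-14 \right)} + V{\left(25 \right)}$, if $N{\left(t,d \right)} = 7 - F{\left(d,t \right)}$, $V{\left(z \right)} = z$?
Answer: $4267$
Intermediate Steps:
$F{\left(n,o \right)} = 0$ ($F{\left(n,o \right)} = \frac{0}{n + o} = 0$)
$N{\left(t,d \right)} = 7$ ($N{\left(t,d \right)} = 7 - 0 = 7 + 0 = 7$)
$606 N{\left(33,-14 \right)} + V{\left(25 \right)} = 606 \cdot 7 + 25 = 4242 + 25 = 4267$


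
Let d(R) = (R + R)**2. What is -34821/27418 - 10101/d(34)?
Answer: -218980761/63390416 ≈ -3.4545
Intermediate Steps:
d(R) = 4*R**2 (d(R) = (2*R)**2 = 4*R**2)
-34821/27418 - 10101/d(34) = -34821/27418 - 10101/(4*34**2) = -34821*1/27418 - 10101/(4*1156) = -34821/27418 - 10101/4624 = -218980761/63390416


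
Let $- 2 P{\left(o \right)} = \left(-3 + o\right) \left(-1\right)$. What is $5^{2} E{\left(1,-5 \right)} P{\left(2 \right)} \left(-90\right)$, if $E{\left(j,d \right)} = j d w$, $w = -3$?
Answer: $16875$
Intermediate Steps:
$P{\left(o \right)} = - \frac{3}{2} + \frac{o}{2}$ ($P{\left(o \right)} = - \frac{\left(-3 + o\right) \left(-1\right)}{2} = - \frac{3 - o}{2} = - \frac{3}{2} + \frac{o}{2}$)
$E{\left(j,d \right)} = - 3 d j$ ($E{\left(j,d \right)} = j d \left(-3\right) = d j \left(-3\right) = - 3 d j$)
$5^{2} E{\left(1,-5 \right)} P{\left(2 \right)} \left(-90\right) = 5^{2} \left(-3\right) \left(-5\right) 1 \left(- \frac{3}{2} + \frac{1}{2} \cdot 2\right) \left(-90\right) = 25 \cdot 15 \left(- \frac{3}{2} + 1\right) \left(-90\right) = 25 \cdot 15 \left(- \frac{1}{2}\right) \left(-90\right) = 25 \left(- \frac{15}{2}\right) \left(-90\right) = \left(- \frac{375}{2}\right) \left(-90\right) = 16875$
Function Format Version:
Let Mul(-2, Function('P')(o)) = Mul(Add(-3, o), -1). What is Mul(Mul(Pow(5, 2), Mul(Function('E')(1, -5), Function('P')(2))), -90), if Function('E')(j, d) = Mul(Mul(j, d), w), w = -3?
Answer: 16875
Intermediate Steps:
Function('P')(o) = Add(Rational(-3, 2), Mul(Rational(1, 2), o)) (Function('P')(o) = Mul(Rational(-1, 2), Mul(Add(-3, o), -1)) = Mul(Rational(-1, 2), Add(3, Mul(-1, o))) = Add(Rational(-3, 2), Mul(Rational(1, 2), o)))
Function('E')(j, d) = Mul(-3, d, j) (Function('E')(j, d) = Mul(Mul(j, d), -3) = Mul(Mul(d, j), -3) = Mul(-3, d, j))
Mul(Mul(Pow(5, 2), Mul(Function('E')(1, -5), Function('P')(2))), -90) = Mul(Mul(Pow(5, 2), Mul(Mul(-3, -5, 1), Add(Rational(-3, 2), Mul(Rational(1, 2), 2)))), -90) = Mul(Mul(25, Mul(15, Add(Rational(-3, 2), 1))), -90) = Mul(Mul(25, Mul(15, Rational(-1, 2))), -90) = Mul(Mul(25, Rational(-15, 2)), -90) = Mul(Rational(-375, 2), -90) = 16875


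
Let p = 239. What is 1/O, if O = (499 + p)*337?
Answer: 1/248706 ≈ 4.0208e-6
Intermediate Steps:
O = 248706 (O = (499 + 239)*337 = 738*337 = 248706)
1/O = 1/248706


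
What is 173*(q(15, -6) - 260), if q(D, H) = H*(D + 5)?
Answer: -65740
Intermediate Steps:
q(D, H) = H*(5 + D)
173*(q(15, -6) - 260) = 173*(-6*(5 + 15) - 260) = 173*(-6*20 - 260) = 173*(-120 - 260) = 173*(-380) = -65740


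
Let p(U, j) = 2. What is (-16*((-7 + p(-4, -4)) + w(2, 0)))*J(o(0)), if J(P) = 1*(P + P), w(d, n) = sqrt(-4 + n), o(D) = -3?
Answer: -480 + 192*I ≈ -480.0 + 192.0*I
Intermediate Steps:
J(P) = 2*P (J(P) = 1*(2*P) = 2*P)
(-16*((-7 + p(-4, -4)) + w(2, 0)))*J(o(0)) = (-16*((-7 + 2) + sqrt(-4 + 0)))*(2*(-3)) = -16*(-5 + sqrt(-4))*(-6) = -16*(-5 + 2*I)*(-6) = (80 - 32*I)*(-6) = -480 + 192*I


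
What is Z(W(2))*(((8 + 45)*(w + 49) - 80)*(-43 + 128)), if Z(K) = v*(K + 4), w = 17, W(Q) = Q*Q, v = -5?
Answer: -11621200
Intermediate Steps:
W(Q) = Q²
Z(K) = -20 - 5*K (Z(K) = -5*(K + 4) = -5*(4 + K) = -20 - 5*K)
Z(W(2))*(((8 + 45)*(w + 49) - 80)*(-43 + 128)) = (-20 - 5*2²)*(((8 + 45)*(17 + 49) - 80)*(-43 + 128)) = (-20 - 5*4)*((53*66 - 80)*85) = (-20 - 20)*((3498 - 80)*85) = -136720*85 = -40*290530 = -11621200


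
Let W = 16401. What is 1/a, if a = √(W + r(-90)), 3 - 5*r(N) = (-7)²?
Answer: √409795/81959 ≈ 0.0078106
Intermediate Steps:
r(N) = -46/5 (r(N) = ⅗ - ⅕*(-7)² = ⅗ - ⅕*49 = ⅗ - 49/5 = -46/5)
a = √409795/5 (a = √(16401 - 46/5) = √(81959/5) = √409795/5 ≈ 128.03)
1/a = 1/(√409795/5) = √409795/81959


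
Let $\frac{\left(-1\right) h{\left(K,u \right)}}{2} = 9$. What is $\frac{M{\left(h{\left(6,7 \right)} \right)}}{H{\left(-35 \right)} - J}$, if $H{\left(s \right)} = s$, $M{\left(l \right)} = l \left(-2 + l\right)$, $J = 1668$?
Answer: $- \frac{360}{1703} \approx -0.21139$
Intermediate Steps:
$h{\left(K,u \right)} = -18$ ($h{\left(K,u \right)} = \left(-2\right) 9 = -18$)
$\frac{M{\left(h{\left(6,7 \right)} \right)}}{H{\left(-35 \right)} - J} = \frac{\left(-18\right) \left(-2 - 18\right)}{-35 - 1668} = \frac{\left(-18\right) \left(-20\right)}{-35 - 1668} = \frac{360}{-1703} = 360 \left(- \frac{1}{1703}\right) = - \frac{360}{1703}$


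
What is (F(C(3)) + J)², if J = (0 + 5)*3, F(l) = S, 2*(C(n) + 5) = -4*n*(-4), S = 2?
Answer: 289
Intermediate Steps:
C(n) = -5 + 8*n (C(n) = -5 + (-4*n*(-4))/2 = -5 + (16*n)/2 = -5 + 8*n)
F(l) = 2
J = 15 (J = 5*3 = 15)
(F(C(3)) + J)² = (2 + 15)² = 17² = 289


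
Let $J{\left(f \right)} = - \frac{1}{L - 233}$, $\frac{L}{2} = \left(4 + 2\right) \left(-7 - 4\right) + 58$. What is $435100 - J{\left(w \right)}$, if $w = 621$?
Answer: $\frac{108339899}{249} \approx 4.351 \cdot 10^{5}$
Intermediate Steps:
$L = -16$ ($L = 2 \left(\left(4 + 2\right) \left(-7 - 4\right) + 58\right) = 2 \left(6 \left(-11\right) + 58\right) = 2 \left(-66 + 58\right) = 2 \left(-8\right) = -16$)
$J{\left(f \right)} = \frac{1}{249}$ ($J{\left(f \right)} = - \frac{1}{-16 - 233} = - \frac{1}{-249} = \left(-1\right) \left(- \frac{1}{249}\right) = \frac{1}{249}$)
$435100 - J{\left(w \right)} = 435100 - \frac{1}{249} = \frac{108339899}{249}$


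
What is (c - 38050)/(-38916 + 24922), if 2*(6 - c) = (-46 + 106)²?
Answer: 19922/6997 ≈ 2.8472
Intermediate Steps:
c = -1794 (c = 6 - (-46 + 106)²/2 = 6 - ½*60² = 6 - ½*3600 = 6 - 1800 = -1794)
(c - 38050)/(-38916 + 24922) = (-1794 - 38050)/(-38916 + 24922) = -39844/(-13994) = -39844*(-1/13994) = 19922/6997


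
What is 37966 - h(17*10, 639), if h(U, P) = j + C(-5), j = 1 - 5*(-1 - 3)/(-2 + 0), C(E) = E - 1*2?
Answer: 37982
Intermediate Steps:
C(E) = -2 + E (C(E) = E - 2 = -2 + E)
j = -9 (j = 1 - (-20)/(-2) = 1 - (-20)*(-1)/2 = 1 - 5*2 = 1 - 10 = -9)
h(U, P) = -16 (h(U, P) = -9 + (-2 - 5) = -9 - 7 = -16)
37966 - h(17*10, 639) = 37966 - 1*(-16) = 37966 + 16 = 37982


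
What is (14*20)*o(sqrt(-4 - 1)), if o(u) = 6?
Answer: 1680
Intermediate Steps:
(14*20)*o(sqrt(-4 - 1)) = (14*20)*6 = 280*6 = 1680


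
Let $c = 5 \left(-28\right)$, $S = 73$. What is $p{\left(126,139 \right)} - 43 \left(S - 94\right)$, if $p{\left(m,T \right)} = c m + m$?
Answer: $-16611$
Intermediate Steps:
$c = -140$
$p{\left(m,T \right)} = - 139 m$ ($p{\left(m,T \right)} = - 140 m + m = - 139 m$)
$p{\left(126,139 \right)} - 43 \left(S - 94\right) = \left(-139\right) 126 - 43 \left(73 - 94\right) = -17514 - -903 = -17514 + 903 = -16611$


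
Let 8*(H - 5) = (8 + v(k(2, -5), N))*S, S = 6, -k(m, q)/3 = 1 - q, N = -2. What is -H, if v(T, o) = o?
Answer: -19/2 ≈ -9.5000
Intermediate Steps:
k(m, q) = -3 + 3*q (k(m, q) = -3*(1 - q) = -3 + 3*q)
H = 19/2 (H = 5 + ((8 - 2)*6)/8 = 5 + (6*6)/8 = 5 + (⅛)*36 = 5 + 9/2 = 19/2 ≈ 9.5000)
-H = -1*19/2 = -19/2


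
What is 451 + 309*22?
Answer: 7249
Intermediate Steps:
451 + 309*22 = 451 + 6798 = 7249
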